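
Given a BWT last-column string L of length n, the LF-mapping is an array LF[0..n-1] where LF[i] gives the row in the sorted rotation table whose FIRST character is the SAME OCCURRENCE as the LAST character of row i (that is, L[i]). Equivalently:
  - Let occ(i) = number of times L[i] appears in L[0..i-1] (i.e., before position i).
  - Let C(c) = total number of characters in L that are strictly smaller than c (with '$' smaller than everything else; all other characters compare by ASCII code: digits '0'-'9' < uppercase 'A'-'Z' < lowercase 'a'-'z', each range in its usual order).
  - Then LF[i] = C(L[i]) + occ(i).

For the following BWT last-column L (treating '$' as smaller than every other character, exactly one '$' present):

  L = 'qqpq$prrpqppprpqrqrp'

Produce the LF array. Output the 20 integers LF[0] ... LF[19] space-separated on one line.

Answer: 9 10 1 11 0 2 15 16 3 12 4 5 6 17 7 13 18 14 19 8

Derivation:
Char counts: '$':1, 'p':8, 'q':6, 'r':5
C (first-col start): C('$')=0, C('p')=1, C('q')=9, C('r')=15
L[0]='q': occ=0, LF[0]=C('q')+0=9+0=9
L[1]='q': occ=1, LF[1]=C('q')+1=9+1=10
L[2]='p': occ=0, LF[2]=C('p')+0=1+0=1
L[3]='q': occ=2, LF[3]=C('q')+2=9+2=11
L[4]='$': occ=0, LF[4]=C('$')+0=0+0=0
L[5]='p': occ=1, LF[5]=C('p')+1=1+1=2
L[6]='r': occ=0, LF[6]=C('r')+0=15+0=15
L[7]='r': occ=1, LF[7]=C('r')+1=15+1=16
L[8]='p': occ=2, LF[8]=C('p')+2=1+2=3
L[9]='q': occ=3, LF[9]=C('q')+3=9+3=12
L[10]='p': occ=3, LF[10]=C('p')+3=1+3=4
L[11]='p': occ=4, LF[11]=C('p')+4=1+4=5
L[12]='p': occ=5, LF[12]=C('p')+5=1+5=6
L[13]='r': occ=2, LF[13]=C('r')+2=15+2=17
L[14]='p': occ=6, LF[14]=C('p')+6=1+6=7
L[15]='q': occ=4, LF[15]=C('q')+4=9+4=13
L[16]='r': occ=3, LF[16]=C('r')+3=15+3=18
L[17]='q': occ=5, LF[17]=C('q')+5=9+5=14
L[18]='r': occ=4, LF[18]=C('r')+4=15+4=19
L[19]='p': occ=7, LF[19]=C('p')+7=1+7=8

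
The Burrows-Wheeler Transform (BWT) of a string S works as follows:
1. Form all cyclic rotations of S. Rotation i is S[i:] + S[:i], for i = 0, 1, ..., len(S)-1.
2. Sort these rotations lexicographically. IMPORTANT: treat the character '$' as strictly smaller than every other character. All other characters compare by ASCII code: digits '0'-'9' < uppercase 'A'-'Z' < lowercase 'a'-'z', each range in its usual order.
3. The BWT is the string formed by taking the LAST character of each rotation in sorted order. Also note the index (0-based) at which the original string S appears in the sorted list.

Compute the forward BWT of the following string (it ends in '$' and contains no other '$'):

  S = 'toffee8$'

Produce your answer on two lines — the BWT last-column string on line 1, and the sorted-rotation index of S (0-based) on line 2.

All 8 rotations (rotation i = S[i:]+S[:i]):
  rot[0] = toffee8$
  rot[1] = offee8$t
  rot[2] = ffee8$to
  rot[3] = fee8$tof
  rot[4] = ee8$toff
  rot[5] = e8$toffe
  rot[6] = 8$toffee
  rot[7] = $toffee8
Sorted (with $ < everything):
  sorted[0] = $toffee8  (last char: '8')
  sorted[1] = 8$toffee  (last char: 'e')
  sorted[2] = e8$toffe  (last char: 'e')
  sorted[3] = ee8$toff  (last char: 'f')
  sorted[4] = fee8$tof  (last char: 'f')
  sorted[5] = ffee8$to  (last char: 'o')
  sorted[6] = offee8$t  (last char: 't')
  sorted[7] = toffee8$  (last char: '$')
Last column: 8eeffot$
Original string S is at sorted index 7

Answer: 8eeffot$
7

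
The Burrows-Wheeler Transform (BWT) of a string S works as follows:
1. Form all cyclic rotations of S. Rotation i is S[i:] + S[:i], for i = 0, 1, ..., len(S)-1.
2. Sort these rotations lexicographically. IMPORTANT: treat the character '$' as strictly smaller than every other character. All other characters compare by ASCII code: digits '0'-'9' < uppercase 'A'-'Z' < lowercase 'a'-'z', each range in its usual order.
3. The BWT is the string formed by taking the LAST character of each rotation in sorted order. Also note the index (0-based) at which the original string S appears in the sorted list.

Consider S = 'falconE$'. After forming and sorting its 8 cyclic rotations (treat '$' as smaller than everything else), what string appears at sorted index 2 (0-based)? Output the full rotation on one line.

All 8 rotations (rotation i = S[i:]+S[:i]):
  rot[0] = falconE$
  rot[1] = alconE$f
  rot[2] = lconE$fa
  rot[3] = conE$fal
  rot[4] = onE$falc
  rot[5] = nE$falco
  rot[6] = E$falcon
  rot[7] = $falconE
Sorted (with $ < everything):
  sorted[0] = $falconE
  sorted[1] = E$falcon
  sorted[2] = alconE$f
  sorted[3] = conE$fal
  sorted[4] = falconE$
  sorted[5] = lconE$fa
  sorted[6] = nE$falco
  sorted[7] = onE$falc
sorted[2] = alconE$f

Answer: alconE$f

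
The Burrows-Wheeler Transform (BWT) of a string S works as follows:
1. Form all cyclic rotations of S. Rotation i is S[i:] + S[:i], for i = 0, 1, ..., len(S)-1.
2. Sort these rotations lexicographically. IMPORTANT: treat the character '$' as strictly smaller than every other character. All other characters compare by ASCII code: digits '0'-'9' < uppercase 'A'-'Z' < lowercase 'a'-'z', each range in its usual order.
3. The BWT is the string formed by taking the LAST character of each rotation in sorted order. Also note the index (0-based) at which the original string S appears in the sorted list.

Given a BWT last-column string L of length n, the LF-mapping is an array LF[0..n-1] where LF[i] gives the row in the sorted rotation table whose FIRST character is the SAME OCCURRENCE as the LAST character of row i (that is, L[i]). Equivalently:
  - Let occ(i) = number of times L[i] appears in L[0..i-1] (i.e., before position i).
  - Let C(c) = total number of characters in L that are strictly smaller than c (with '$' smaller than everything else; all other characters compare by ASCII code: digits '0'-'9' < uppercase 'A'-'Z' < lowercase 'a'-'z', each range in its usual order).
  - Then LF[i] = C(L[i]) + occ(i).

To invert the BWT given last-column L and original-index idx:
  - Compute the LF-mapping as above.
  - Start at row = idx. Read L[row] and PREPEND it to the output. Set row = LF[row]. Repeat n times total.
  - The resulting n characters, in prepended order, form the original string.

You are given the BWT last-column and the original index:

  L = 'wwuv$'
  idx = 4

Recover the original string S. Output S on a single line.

Answer: wuvw$

Derivation:
LF mapping: 3 4 1 2 0
Walk LF starting at row 4, prepending L[row]:
  step 1: row=4, L[4]='$', prepend. Next row=LF[4]=0
  step 2: row=0, L[0]='w', prepend. Next row=LF[0]=3
  step 3: row=3, L[3]='v', prepend. Next row=LF[3]=2
  step 4: row=2, L[2]='u', prepend. Next row=LF[2]=1
  step 5: row=1, L[1]='w', prepend. Next row=LF[1]=4
Reversed output: wuvw$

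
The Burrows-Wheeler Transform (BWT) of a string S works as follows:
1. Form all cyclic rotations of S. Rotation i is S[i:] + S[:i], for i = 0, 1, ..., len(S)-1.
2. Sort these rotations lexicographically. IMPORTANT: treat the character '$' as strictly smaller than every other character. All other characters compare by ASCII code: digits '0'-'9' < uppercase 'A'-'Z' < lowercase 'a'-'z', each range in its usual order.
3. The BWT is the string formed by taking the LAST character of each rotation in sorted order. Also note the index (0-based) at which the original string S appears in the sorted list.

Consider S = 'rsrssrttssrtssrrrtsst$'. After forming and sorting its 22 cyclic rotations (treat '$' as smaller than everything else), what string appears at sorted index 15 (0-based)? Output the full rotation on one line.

Answer: sst$rsrssrttssrtssrrrt

Derivation:
All 22 rotations (rotation i = S[i:]+S[:i]):
  rot[0] = rsrssrttssrtssrrrtsst$
  rot[1] = srssrttssrtssrrrtsst$r
  rot[2] = rssrttssrtssrrrtsst$rs
  rot[3] = ssrttssrtssrrrtsst$rsr
  rot[4] = srttssrtssrrrtsst$rsrs
  rot[5] = rttssrtssrrrtsst$rsrss
  rot[6] = ttssrtssrrrtsst$rsrssr
  rot[7] = tssrtssrrrtsst$rsrssrt
  rot[8] = ssrtssrrrtsst$rsrssrtt
  rot[9] = srtssrrrtsst$rsrssrtts
  rot[10] = rtssrrrtsst$rsrssrttss
  rot[11] = tssrrrtsst$rsrssrttssr
  rot[12] = ssrrrtsst$rsrssrttssrt
  rot[13] = srrrtsst$rsrssrttssrts
  rot[14] = rrrtsst$rsrssrttssrtss
  rot[15] = rrtsst$rsrssrttssrtssr
  rot[16] = rtsst$rsrssrttssrtssrr
  rot[17] = tsst$rsrssrttssrtssrrr
  rot[18] = sst$rsrssrttssrtssrrrt
  rot[19] = st$rsrssrttssrtssrrrts
  rot[20] = t$rsrssrttssrtssrrrtss
  rot[21] = $rsrssrttssrtssrrrtsst
Sorted (with $ < everything):
  sorted[0] = $rsrssrttssrtssrrrtsst
  sorted[1] = rrrtsst$rsrssrttssrtss
  sorted[2] = rrtsst$rsrssrttssrtssr
  sorted[3] = rsrssrttssrtssrrrtsst$
  sorted[4] = rssrttssrtssrrrtsst$rs
  sorted[5] = rtssrrrtsst$rsrssrttss
  sorted[6] = rtsst$rsrssrttssrtssrr
  sorted[7] = rttssrtssrrrtsst$rsrss
  sorted[8] = srrrtsst$rsrssrttssrts
  sorted[9] = srssrttssrtssrrrtsst$r
  sorted[10] = srtssrrrtsst$rsrssrtts
  sorted[11] = srttssrtssrrrtsst$rsrs
  sorted[12] = ssrrrtsst$rsrssrttssrt
  sorted[13] = ssrtssrrrtsst$rsrssrtt
  sorted[14] = ssrttssrtssrrrtsst$rsr
  sorted[15] = sst$rsrssrttssrtssrrrt
  sorted[16] = st$rsrssrttssrtssrrrts
  sorted[17] = t$rsrssrttssrtssrrrtss
  sorted[18] = tssrrrtsst$rsrssrttssr
  sorted[19] = tssrtssrrrtsst$rsrssrt
  sorted[20] = tsst$rsrssrttssrtssrrr
  sorted[21] = ttssrtssrrrtsst$rsrssr
sorted[15] = sst$rsrssrttssrtssrrrt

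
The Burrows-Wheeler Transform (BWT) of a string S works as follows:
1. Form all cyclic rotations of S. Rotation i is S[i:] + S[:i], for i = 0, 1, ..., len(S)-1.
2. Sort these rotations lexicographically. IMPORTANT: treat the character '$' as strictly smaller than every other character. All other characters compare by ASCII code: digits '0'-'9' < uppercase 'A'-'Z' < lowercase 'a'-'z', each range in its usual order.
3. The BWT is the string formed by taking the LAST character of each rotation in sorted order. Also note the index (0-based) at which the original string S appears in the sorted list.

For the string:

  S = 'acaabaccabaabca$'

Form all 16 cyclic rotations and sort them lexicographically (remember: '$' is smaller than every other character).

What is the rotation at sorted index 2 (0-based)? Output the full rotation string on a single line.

Answer: aabaccabaabca$ac

Derivation:
All 16 rotations (rotation i = S[i:]+S[:i]):
  rot[0] = acaabaccabaabca$
  rot[1] = caabaccabaabca$a
  rot[2] = aabaccabaabca$ac
  rot[3] = abaccabaabca$aca
  rot[4] = baccabaabca$acaa
  rot[5] = accabaabca$acaab
  rot[6] = ccabaabca$acaaba
  rot[7] = cabaabca$acaabac
  rot[8] = abaabca$acaabacc
  rot[9] = baabca$acaabacca
  rot[10] = aabca$acaabaccab
  rot[11] = abca$acaabaccaba
  rot[12] = bca$acaabaccabaa
  rot[13] = ca$acaabaccabaab
  rot[14] = a$acaabaccabaabc
  rot[15] = $acaabaccabaabca
Sorted (with $ < everything):
  sorted[0] = $acaabaccabaabca
  sorted[1] = a$acaabaccabaabc
  sorted[2] = aabaccabaabca$ac
  sorted[3] = aabca$acaabaccab
  sorted[4] = abaabca$acaabacc
  sorted[5] = abaccabaabca$aca
  sorted[6] = abca$acaabaccaba
  sorted[7] = acaabaccabaabca$
  sorted[8] = accabaabca$acaab
  sorted[9] = baabca$acaabacca
  sorted[10] = baccabaabca$acaa
  sorted[11] = bca$acaabaccabaa
  sorted[12] = ca$acaabaccabaab
  sorted[13] = caabaccabaabca$a
  sorted[14] = cabaabca$acaabac
  sorted[15] = ccabaabca$acaaba
sorted[2] = aabaccabaabca$ac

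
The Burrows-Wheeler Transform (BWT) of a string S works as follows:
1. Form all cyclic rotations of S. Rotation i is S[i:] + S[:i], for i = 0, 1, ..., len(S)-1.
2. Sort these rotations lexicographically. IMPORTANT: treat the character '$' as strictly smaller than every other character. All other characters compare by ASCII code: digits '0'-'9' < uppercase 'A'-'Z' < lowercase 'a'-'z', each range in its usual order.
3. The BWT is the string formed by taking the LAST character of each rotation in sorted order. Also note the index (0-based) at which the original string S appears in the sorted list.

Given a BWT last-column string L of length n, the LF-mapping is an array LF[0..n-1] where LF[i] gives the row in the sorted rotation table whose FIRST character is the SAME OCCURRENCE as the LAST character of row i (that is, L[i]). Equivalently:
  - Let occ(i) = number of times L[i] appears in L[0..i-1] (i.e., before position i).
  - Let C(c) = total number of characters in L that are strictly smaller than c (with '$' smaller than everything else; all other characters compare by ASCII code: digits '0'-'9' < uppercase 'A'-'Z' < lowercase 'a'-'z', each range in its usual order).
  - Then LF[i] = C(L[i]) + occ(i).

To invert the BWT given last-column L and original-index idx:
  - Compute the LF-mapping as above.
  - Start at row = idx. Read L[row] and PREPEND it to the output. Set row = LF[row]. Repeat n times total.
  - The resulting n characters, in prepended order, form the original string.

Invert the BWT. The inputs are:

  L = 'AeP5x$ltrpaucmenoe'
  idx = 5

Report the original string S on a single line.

LF mapping: 2 6 3 1 17 0 9 15 14 13 4 16 5 10 7 11 12 8
Walk LF starting at row 5, prepending L[row]:
  step 1: row=5, L[5]='$', prepend. Next row=LF[5]=0
  step 2: row=0, L[0]='A', prepend. Next row=LF[0]=2
  step 3: row=2, L[2]='P', prepend. Next row=LF[2]=3
  step 4: row=3, L[3]='5', prepend. Next row=LF[3]=1
  step 5: row=1, L[1]='e', prepend. Next row=LF[1]=6
  step 6: row=6, L[6]='l', prepend. Next row=LF[6]=9
  step 7: row=9, L[9]='p', prepend. Next row=LF[9]=13
  step 8: row=13, L[13]='m', prepend. Next row=LF[13]=10
  step 9: row=10, L[10]='a', prepend. Next row=LF[10]=4
  step 10: row=4, L[4]='x', prepend. Next row=LF[4]=17
  step 11: row=17, L[17]='e', prepend. Next row=LF[17]=8
  step 12: row=8, L[8]='r', prepend. Next row=LF[8]=14
  step 13: row=14, L[14]='e', prepend. Next row=LF[14]=7
  step 14: row=7, L[7]='t', prepend. Next row=LF[7]=15
  step 15: row=15, L[15]='n', prepend. Next row=LF[15]=11
  step 16: row=11, L[11]='u', prepend. Next row=LF[11]=16
  step 17: row=16, L[16]='o', prepend. Next row=LF[16]=12
  step 18: row=12, L[12]='c', prepend. Next row=LF[12]=5
Reversed output: counterexample5PA$

Answer: counterexample5PA$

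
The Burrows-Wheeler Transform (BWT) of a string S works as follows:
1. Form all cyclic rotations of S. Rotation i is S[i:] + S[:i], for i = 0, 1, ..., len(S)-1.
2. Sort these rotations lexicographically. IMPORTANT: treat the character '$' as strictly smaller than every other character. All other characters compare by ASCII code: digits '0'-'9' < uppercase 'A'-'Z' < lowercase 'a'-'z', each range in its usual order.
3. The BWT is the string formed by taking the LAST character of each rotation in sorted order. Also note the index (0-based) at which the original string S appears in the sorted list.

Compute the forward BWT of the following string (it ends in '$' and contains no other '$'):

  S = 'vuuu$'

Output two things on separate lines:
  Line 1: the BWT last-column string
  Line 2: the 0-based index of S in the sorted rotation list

All 5 rotations (rotation i = S[i:]+S[:i]):
  rot[0] = vuuu$
  rot[1] = uuu$v
  rot[2] = uu$vu
  rot[3] = u$vuu
  rot[4] = $vuuu
Sorted (with $ < everything):
  sorted[0] = $vuuu  (last char: 'u')
  sorted[1] = u$vuu  (last char: 'u')
  sorted[2] = uu$vu  (last char: 'u')
  sorted[3] = uuu$v  (last char: 'v')
  sorted[4] = vuuu$  (last char: '$')
Last column: uuuv$
Original string S is at sorted index 4

Answer: uuuv$
4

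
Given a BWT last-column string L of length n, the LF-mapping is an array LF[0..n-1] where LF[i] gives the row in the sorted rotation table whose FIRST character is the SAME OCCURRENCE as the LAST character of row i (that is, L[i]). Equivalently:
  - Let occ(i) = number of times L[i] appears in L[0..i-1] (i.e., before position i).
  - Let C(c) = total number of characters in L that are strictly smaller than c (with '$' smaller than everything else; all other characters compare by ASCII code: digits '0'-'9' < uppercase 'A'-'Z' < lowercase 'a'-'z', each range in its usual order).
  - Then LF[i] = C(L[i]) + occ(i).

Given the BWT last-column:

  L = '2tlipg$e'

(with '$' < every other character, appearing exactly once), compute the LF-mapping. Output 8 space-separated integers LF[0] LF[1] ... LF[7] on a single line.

Answer: 1 7 5 4 6 3 0 2

Derivation:
Char counts: '$':1, '2':1, 'e':1, 'g':1, 'i':1, 'l':1, 'p':1, 't':1
C (first-col start): C('$')=0, C('2')=1, C('e')=2, C('g')=3, C('i')=4, C('l')=5, C('p')=6, C('t')=7
L[0]='2': occ=0, LF[0]=C('2')+0=1+0=1
L[1]='t': occ=0, LF[1]=C('t')+0=7+0=7
L[2]='l': occ=0, LF[2]=C('l')+0=5+0=5
L[3]='i': occ=0, LF[3]=C('i')+0=4+0=4
L[4]='p': occ=0, LF[4]=C('p')+0=6+0=6
L[5]='g': occ=0, LF[5]=C('g')+0=3+0=3
L[6]='$': occ=0, LF[6]=C('$')+0=0+0=0
L[7]='e': occ=0, LF[7]=C('e')+0=2+0=2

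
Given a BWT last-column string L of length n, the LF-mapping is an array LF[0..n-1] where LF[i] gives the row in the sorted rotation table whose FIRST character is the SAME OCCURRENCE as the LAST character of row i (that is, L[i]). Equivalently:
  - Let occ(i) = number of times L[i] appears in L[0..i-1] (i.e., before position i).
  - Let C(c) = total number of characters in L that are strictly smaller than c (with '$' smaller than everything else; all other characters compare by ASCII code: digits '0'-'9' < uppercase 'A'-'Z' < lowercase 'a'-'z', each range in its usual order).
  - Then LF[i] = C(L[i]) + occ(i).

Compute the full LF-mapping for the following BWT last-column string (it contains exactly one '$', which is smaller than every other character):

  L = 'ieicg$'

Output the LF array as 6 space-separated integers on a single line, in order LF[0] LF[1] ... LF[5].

Char counts: '$':1, 'c':1, 'e':1, 'g':1, 'i':2
C (first-col start): C('$')=0, C('c')=1, C('e')=2, C('g')=3, C('i')=4
L[0]='i': occ=0, LF[0]=C('i')+0=4+0=4
L[1]='e': occ=0, LF[1]=C('e')+0=2+0=2
L[2]='i': occ=1, LF[2]=C('i')+1=4+1=5
L[3]='c': occ=0, LF[3]=C('c')+0=1+0=1
L[4]='g': occ=0, LF[4]=C('g')+0=3+0=3
L[5]='$': occ=0, LF[5]=C('$')+0=0+0=0

Answer: 4 2 5 1 3 0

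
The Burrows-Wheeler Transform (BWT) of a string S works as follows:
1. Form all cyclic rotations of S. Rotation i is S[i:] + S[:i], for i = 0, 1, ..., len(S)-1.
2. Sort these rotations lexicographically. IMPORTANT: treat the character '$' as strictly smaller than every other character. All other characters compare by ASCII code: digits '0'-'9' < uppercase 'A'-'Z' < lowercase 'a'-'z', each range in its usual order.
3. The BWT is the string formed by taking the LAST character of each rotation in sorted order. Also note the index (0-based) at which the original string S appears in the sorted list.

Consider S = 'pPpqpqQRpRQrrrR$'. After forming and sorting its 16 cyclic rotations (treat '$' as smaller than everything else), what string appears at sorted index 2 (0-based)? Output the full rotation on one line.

All 16 rotations (rotation i = S[i:]+S[:i]):
  rot[0] = pPpqpqQRpRQrrrR$
  rot[1] = PpqpqQRpRQrrrR$p
  rot[2] = pqpqQRpRQrrrR$pP
  rot[3] = qpqQRpRQrrrR$pPp
  rot[4] = pqQRpRQrrrR$pPpq
  rot[5] = qQRpRQrrrR$pPpqp
  rot[6] = QRpRQrrrR$pPpqpq
  rot[7] = RpRQrrrR$pPpqpqQ
  rot[8] = pRQrrrR$pPpqpqQR
  rot[9] = RQrrrR$pPpqpqQRp
  rot[10] = QrrrR$pPpqpqQRpR
  rot[11] = rrrR$pPpqpqQRpRQ
  rot[12] = rrR$pPpqpqQRpRQr
  rot[13] = rR$pPpqpqQRpRQrr
  rot[14] = R$pPpqpqQRpRQrrr
  rot[15] = $pPpqpqQRpRQrrrR
Sorted (with $ < everything):
  sorted[0] = $pPpqpqQRpRQrrrR
  sorted[1] = PpqpqQRpRQrrrR$p
  sorted[2] = QRpRQrrrR$pPpqpq
  sorted[3] = QrrrR$pPpqpqQRpR
  sorted[4] = R$pPpqpqQRpRQrrr
  sorted[5] = RQrrrR$pPpqpqQRp
  sorted[6] = RpRQrrrR$pPpqpqQ
  sorted[7] = pPpqpqQRpRQrrrR$
  sorted[8] = pRQrrrR$pPpqpqQR
  sorted[9] = pqQRpRQrrrR$pPpq
  sorted[10] = pqpqQRpRQrrrR$pP
  sorted[11] = qQRpRQrrrR$pPpqp
  sorted[12] = qpqQRpRQrrrR$pPp
  sorted[13] = rR$pPpqpqQRpRQrr
  sorted[14] = rrR$pPpqpqQRpRQr
  sorted[15] = rrrR$pPpqpqQRpRQ
sorted[2] = QRpRQrrrR$pPpqpq

Answer: QRpRQrrrR$pPpqpq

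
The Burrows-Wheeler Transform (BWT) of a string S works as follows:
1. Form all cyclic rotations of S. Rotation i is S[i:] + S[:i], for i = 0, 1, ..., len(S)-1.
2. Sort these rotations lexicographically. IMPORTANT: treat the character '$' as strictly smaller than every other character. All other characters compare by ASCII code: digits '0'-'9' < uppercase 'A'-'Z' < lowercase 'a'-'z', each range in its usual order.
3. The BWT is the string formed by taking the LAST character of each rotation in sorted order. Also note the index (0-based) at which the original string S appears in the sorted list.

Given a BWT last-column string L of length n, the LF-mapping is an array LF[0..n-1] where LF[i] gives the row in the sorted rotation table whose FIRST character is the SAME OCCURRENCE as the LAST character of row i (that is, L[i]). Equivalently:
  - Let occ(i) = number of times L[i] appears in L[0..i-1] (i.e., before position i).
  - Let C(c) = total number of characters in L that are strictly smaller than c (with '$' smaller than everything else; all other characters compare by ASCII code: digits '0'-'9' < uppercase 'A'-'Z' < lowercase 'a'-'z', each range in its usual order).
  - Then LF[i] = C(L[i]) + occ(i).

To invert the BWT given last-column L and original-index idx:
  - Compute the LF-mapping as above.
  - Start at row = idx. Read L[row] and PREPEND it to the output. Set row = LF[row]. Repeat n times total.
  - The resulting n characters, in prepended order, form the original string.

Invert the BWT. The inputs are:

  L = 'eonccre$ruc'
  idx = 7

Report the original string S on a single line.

LF mapping: 4 7 6 1 2 8 5 0 9 10 3
Walk LF starting at row 7, prepending L[row]:
  step 1: row=7, L[7]='$', prepend. Next row=LF[7]=0
  step 2: row=0, L[0]='e', prepend. Next row=LF[0]=4
  step 3: row=4, L[4]='c', prepend. Next row=LF[4]=2
  step 4: row=2, L[2]='n', prepend. Next row=LF[2]=6
  step 5: row=6, L[6]='e', prepend. Next row=LF[6]=5
  step 6: row=5, L[5]='r', prepend. Next row=LF[5]=8
  step 7: row=8, L[8]='r', prepend. Next row=LF[8]=9
  step 8: row=9, L[9]='u', prepend. Next row=LF[9]=10
  step 9: row=10, L[10]='c', prepend. Next row=LF[10]=3
  step 10: row=3, L[3]='c', prepend. Next row=LF[3]=1
  step 11: row=1, L[1]='o', prepend. Next row=LF[1]=7
Reversed output: occurrence$

Answer: occurrence$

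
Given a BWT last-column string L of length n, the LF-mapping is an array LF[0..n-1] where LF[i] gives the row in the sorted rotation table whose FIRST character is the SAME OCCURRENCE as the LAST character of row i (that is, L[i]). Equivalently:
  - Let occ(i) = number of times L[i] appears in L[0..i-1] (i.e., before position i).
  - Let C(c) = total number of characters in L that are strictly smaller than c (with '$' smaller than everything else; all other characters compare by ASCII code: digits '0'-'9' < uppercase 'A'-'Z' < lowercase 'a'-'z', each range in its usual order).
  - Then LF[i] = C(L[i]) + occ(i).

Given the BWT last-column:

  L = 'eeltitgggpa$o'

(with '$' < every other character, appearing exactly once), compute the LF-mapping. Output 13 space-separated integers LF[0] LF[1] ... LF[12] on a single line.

Answer: 2 3 8 11 7 12 4 5 6 10 1 0 9

Derivation:
Char counts: '$':1, 'a':1, 'e':2, 'g':3, 'i':1, 'l':1, 'o':1, 'p':1, 't':2
C (first-col start): C('$')=0, C('a')=1, C('e')=2, C('g')=4, C('i')=7, C('l')=8, C('o')=9, C('p')=10, C('t')=11
L[0]='e': occ=0, LF[0]=C('e')+0=2+0=2
L[1]='e': occ=1, LF[1]=C('e')+1=2+1=3
L[2]='l': occ=0, LF[2]=C('l')+0=8+0=8
L[3]='t': occ=0, LF[3]=C('t')+0=11+0=11
L[4]='i': occ=0, LF[4]=C('i')+0=7+0=7
L[5]='t': occ=1, LF[5]=C('t')+1=11+1=12
L[6]='g': occ=0, LF[6]=C('g')+0=4+0=4
L[7]='g': occ=1, LF[7]=C('g')+1=4+1=5
L[8]='g': occ=2, LF[8]=C('g')+2=4+2=6
L[9]='p': occ=0, LF[9]=C('p')+0=10+0=10
L[10]='a': occ=0, LF[10]=C('a')+0=1+0=1
L[11]='$': occ=0, LF[11]=C('$')+0=0+0=0
L[12]='o': occ=0, LF[12]=C('o')+0=9+0=9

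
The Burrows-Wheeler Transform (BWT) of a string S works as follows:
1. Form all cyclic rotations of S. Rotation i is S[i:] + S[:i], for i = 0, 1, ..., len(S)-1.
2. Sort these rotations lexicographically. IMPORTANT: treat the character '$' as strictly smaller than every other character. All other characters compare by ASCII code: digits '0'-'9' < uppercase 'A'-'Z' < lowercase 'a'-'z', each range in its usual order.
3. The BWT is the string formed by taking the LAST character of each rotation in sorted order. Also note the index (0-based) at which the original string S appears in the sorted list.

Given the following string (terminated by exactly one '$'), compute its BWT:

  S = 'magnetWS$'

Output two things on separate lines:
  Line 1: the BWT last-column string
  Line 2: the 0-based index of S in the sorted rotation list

Answer: SWtmna$ge
6

Derivation:
All 9 rotations (rotation i = S[i:]+S[:i]):
  rot[0] = magnetWS$
  rot[1] = agnetWS$m
  rot[2] = gnetWS$ma
  rot[3] = netWS$mag
  rot[4] = etWS$magn
  rot[5] = tWS$magne
  rot[6] = WS$magnet
  rot[7] = S$magnetW
  rot[8] = $magnetWS
Sorted (with $ < everything):
  sorted[0] = $magnetWS  (last char: 'S')
  sorted[1] = S$magnetW  (last char: 'W')
  sorted[2] = WS$magnet  (last char: 't')
  sorted[3] = agnetWS$m  (last char: 'm')
  sorted[4] = etWS$magn  (last char: 'n')
  sorted[5] = gnetWS$ma  (last char: 'a')
  sorted[6] = magnetWS$  (last char: '$')
  sorted[7] = netWS$mag  (last char: 'g')
  sorted[8] = tWS$magne  (last char: 'e')
Last column: SWtmna$ge
Original string S is at sorted index 6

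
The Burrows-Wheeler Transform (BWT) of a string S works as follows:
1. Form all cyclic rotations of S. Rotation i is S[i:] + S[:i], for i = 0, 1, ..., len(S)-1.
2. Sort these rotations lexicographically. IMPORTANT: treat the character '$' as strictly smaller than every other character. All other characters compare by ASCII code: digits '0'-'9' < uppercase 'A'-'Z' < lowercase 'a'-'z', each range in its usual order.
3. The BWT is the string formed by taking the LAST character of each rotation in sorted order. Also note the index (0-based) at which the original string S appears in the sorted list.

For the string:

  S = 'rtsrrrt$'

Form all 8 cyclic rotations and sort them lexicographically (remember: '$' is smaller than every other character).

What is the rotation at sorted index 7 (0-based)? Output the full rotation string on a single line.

Answer: tsrrrt$r

Derivation:
All 8 rotations (rotation i = S[i:]+S[:i]):
  rot[0] = rtsrrrt$
  rot[1] = tsrrrt$r
  rot[2] = srrrt$rt
  rot[3] = rrrt$rts
  rot[4] = rrt$rtsr
  rot[5] = rt$rtsrr
  rot[6] = t$rtsrrr
  rot[7] = $rtsrrrt
Sorted (with $ < everything):
  sorted[0] = $rtsrrrt
  sorted[1] = rrrt$rts
  sorted[2] = rrt$rtsr
  sorted[3] = rt$rtsrr
  sorted[4] = rtsrrrt$
  sorted[5] = srrrt$rt
  sorted[6] = t$rtsrrr
  sorted[7] = tsrrrt$r
sorted[7] = tsrrrt$r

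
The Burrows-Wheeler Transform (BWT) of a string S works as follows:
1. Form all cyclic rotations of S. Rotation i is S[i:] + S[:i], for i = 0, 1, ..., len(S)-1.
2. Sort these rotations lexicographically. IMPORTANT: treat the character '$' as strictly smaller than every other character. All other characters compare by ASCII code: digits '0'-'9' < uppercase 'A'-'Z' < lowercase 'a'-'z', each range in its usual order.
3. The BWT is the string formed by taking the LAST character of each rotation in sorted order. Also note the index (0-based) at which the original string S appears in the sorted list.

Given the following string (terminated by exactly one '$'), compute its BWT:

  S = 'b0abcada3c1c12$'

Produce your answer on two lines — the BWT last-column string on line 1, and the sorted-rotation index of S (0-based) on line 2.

Answer: 2bcc1ad0c$a13ba
9

Derivation:
All 15 rotations (rotation i = S[i:]+S[:i]):
  rot[0] = b0abcada3c1c12$
  rot[1] = 0abcada3c1c12$b
  rot[2] = abcada3c1c12$b0
  rot[3] = bcada3c1c12$b0a
  rot[4] = cada3c1c12$b0ab
  rot[5] = ada3c1c12$b0abc
  rot[6] = da3c1c12$b0abca
  rot[7] = a3c1c12$b0abcad
  rot[8] = 3c1c12$b0abcada
  rot[9] = c1c12$b0abcada3
  rot[10] = 1c12$b0abcada3c
  rot[11] = c12$b0abcada3c1
  rot[12] = 12$b0abcada3c1c
  rot[13] = 2$b0abcada3c1c1
  rot[14] = $b0abcada3c1c12
Sorted (with $ < everything):
  sorted[0] = $b0abcada3c1c12  (last char: '2')
  sorted[1] = 0abcada3c1c12$b  (last char: 'b')
  sorted[2] = 12$b0abcada3c1c  (last char: 'c')
  sorted[3] = 1c12$b0abcada3c  (last char: 'c')
  sorted[4] = 2$b0abcada3c1c1  (last char: '1')
  sorted[5] = 3c1c12$b0abcada  (last char: 'a')
  sorted[6] = a3c1c12$b0abcad  (last char: 'd')
  sorted[7] = abcada3c1c12$b0  (last char: '0')
  sorted[8] = ada3c1c12$b0abc  (last char: 'c')
  sorted[9] = b0abcada3c1c12$  (last char: '$')
  sorted[10] = bcada3c1c12$b0a  (last char: 'a')
  sorted[11] = c12$b0abcada3c1  (last char: '1')
  sorted[12] = c1c12$b0abcada3  (last char: '3')
  sorted[13] = cada3c1c12$b0ab  (last char: 'b')
  sorted[14] = da3c1c12$b0abca  (last char: 'a')
Last column: 2bcc1ad0c$a13ba
Original string S is at sorted index 9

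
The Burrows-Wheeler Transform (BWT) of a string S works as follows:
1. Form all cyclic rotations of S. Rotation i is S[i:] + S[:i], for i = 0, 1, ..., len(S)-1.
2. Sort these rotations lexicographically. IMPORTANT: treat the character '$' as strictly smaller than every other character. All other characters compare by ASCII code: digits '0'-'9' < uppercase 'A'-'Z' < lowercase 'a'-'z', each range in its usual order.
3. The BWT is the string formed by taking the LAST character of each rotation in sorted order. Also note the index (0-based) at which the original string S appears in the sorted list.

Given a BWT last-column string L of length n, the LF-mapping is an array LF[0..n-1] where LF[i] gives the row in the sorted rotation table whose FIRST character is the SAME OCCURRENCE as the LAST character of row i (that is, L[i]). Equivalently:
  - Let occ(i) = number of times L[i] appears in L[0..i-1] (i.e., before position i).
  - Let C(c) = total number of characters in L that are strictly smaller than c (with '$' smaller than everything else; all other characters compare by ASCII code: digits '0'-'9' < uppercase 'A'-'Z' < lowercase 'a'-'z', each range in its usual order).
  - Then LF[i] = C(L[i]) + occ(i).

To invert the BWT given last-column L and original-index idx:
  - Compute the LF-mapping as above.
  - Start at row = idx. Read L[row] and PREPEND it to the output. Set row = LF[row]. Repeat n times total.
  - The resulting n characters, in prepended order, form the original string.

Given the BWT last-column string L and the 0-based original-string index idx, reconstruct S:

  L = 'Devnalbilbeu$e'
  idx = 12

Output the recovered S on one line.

LF mapping: 1 5 13 11 2 9 3 8 10 4 6 12 0 7
Walk LF starting at row 12, prepending L[row]:
  step 1: row=12, L[12]='$', prepend. Next row=LF[12]=0
  step 2: row=0, L[0]='D', prepend. Next row=LF[0]=1
  step 3: row=1, L[1]='e', prepend. Next row=LF[1]=5
  step 4: row=5, L[5]='l', prepend. Next row=LF[5]=9
  step 5: row=9, L[9]='b', prepend. Next row=LF[9]=4
  step 6: row=4, L[4]='a', prepend. Next row=LF[4]=2
  step 7: row=2, L[2]='v', prepend. Next row=LF[2]=13
  step 8: row=13, L[13]='e', prepend. Next row=LF[13]=7
  step 9: row=7, L[7]='i', prepend. Next row=LF[7]=8
  step 10: row=8, L[8]='l', prepend. Next row=LF[8]=10
  step 11: row=10, L[10]='e', prepend. Next row=LF[10]=6
  step 12: row=6, L[6]='b', prepend. Next row=LF[6]=3
  step 13: row=3, L[3]='n', prepend. Next row=LF[3]=11
  step 14: row=11, L[11]='u', prepend. Next row=LF[11]=12
Reversed output: unbelievableD$

Answer: unbelievableD$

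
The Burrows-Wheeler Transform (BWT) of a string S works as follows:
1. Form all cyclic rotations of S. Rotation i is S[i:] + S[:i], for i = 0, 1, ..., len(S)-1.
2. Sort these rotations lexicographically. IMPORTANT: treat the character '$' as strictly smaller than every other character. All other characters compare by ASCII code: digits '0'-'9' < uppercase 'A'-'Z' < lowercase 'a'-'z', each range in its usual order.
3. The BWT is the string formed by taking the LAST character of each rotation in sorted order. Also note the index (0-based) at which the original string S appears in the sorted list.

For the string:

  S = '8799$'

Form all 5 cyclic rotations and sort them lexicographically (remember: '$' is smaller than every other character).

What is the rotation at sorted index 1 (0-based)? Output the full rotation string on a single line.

All 5 rotations (rotation i = S[i:]+S[:i]):
  rot[0] = 8799$
  rot[1] = 799$8
  rot[2] = 99$87
  rot[3] = 9$879
  rot[4] = $8799
Sorted (with $ < everything):
  sorted[0] = $8799
  sorted[1] = 799$8
  sorted[2] = 8799$
  sorted[3] = 9$879
  sorted[4] = 99$87
sorted[1] = 799$8

Answer: 799$8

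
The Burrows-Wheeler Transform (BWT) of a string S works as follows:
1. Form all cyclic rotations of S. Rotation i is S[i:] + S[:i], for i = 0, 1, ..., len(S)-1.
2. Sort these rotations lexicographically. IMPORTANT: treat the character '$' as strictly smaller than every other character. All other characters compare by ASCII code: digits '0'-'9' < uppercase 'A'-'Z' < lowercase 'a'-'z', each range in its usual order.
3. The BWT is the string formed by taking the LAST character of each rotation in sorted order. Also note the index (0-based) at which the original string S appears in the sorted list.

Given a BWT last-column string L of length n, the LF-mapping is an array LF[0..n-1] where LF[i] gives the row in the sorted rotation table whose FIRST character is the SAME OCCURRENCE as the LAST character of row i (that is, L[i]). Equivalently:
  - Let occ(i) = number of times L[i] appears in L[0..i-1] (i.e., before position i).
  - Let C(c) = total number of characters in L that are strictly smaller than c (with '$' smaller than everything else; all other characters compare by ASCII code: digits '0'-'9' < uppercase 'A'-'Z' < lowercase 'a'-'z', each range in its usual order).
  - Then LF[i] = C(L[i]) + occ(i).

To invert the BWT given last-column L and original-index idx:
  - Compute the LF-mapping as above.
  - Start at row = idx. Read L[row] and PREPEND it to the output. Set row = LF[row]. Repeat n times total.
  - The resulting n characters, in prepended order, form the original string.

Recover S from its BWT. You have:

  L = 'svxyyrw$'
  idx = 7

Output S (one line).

LF mapping: 2 3 5 6 7 1 4 0
Walk LF starting at row 7, prepending L[row]:
  step 1: row=7, L[7]='$', prepend. Next row=LF[7]=0
  step 2: row=0, L[0]='s', prepend. Next row=LF[0]=2
  step 3: row=2, L[2]='x', prepend. Next row=LF[2]=5
  step 4: row=5, L[5]='r', prepend. Next row=LF[5]=1
  step 5: row=1, L[1]='v', prepend. Next row=LF[1]=3
  step 6: row=3, L[3]='y', prepend. Next row=LF[3]=6
  step 7: row=6, L[6]='w', prepend. Next row=LF[6]=4
  step 8: row=4, L[4]='y', prepend. Next row=LF[4]=7
Reversed output: ywyvrxs$

Answer: ywyvrxs$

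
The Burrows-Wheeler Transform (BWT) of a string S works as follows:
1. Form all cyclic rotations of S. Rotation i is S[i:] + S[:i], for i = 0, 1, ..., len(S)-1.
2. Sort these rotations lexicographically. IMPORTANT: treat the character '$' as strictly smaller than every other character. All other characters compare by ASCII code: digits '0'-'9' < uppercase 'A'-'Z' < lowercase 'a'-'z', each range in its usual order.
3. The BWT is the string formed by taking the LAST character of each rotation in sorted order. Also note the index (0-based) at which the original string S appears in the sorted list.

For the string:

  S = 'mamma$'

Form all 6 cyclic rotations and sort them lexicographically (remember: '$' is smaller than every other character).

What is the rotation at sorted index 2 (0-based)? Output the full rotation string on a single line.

Answer: amma$m

Derivation:
All 6 rotations (rotation i = S[i:]+S[:i]):
  rot[0] = mamma$
  rot[1] = amma$m
  rot[2] = mma$ma
  rot[3] = ma$mam
  rot[4] = a$mamm
  rot[5] = $mamma
Sorted (with $ < everything):
  sorted[0] = $mamma
  sorted[1] = a$mamm
  sorted[2] = amma$m
  sorted[3] = ma$mam
  sorted[4] = mamma$
  sorted[5] = mma$ma
sorted[2] = amma$m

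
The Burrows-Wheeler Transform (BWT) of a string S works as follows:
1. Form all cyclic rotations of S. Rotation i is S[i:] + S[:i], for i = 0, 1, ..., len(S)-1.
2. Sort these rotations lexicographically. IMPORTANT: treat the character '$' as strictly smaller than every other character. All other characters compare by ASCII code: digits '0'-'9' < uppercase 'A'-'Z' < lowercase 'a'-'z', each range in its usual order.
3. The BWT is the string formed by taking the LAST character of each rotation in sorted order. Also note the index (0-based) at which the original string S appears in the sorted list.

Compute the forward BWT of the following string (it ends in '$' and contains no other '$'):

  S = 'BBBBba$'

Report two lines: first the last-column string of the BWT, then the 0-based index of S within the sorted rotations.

All 7 rotations (rotation i = S[i:]+S[:i]):
  rot[0] = BBBBba$
  rot[1] = BBBba$B
  rot[2] = BBba$BB
  rot[3] = Bba$BBB
  rot[4] = ba$BBBB
  rot[5] = a$BBBBb
  rot[6] = $BBBBba
Sorted (with $ < everything):
  sorted[0] = $BBBBba  (last char: 'a')
  sorted[1] = BBBBba$  (last char: '$')
  sorted[2] = BBBba$B  (last char: 'B')
  sorted[3] = BBba$BB  (last char: 'B')
  sorted[4] = Bba$BBB  (last char: 'B')
  sorted[5] = a$BBBBb  (last char: 'b')
  sorted[6] = ba$BBBB  (last char: 'B')
Last column: a$BBBbB
Original string S is at sorted index 1

Answer: a$BBBbB
1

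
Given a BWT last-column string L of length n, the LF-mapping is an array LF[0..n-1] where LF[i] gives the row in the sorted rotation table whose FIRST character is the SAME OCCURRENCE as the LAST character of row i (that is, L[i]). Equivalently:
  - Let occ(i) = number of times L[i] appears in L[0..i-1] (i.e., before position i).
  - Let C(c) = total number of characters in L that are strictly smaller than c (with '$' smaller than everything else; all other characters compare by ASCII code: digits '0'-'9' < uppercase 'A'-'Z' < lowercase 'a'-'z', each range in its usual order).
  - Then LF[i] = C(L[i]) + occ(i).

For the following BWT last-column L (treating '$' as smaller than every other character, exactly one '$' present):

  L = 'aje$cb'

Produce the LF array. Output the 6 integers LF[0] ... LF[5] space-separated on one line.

Char counts: '$':1, 'a':1, 'b':1, 'c':1, 'e':1, 'j':1
C (first-col start): C('$')=0, C('a')=1, C('b')=2, C('c')=3, C('e')=4, C('j')=5
L[0]='a': occ=0, LF[0]=C('a')+0=1+0=1
L[1]='j': occ=0, LF[1]=C('j')+0=5+0=5
L[2]='e': occ=0, LF[2]=C('e')+0=4+0=4
L[3]='$': occ=0, LF[3]=C('$')+0=0+0=0
L[4]='c': occ=0, LF[4]=C('c')+0=3+0=3
L[5]='b': occ=0, LF[5]=C('b')+0=2+0=2

Answer: 1 5 4 0 3 2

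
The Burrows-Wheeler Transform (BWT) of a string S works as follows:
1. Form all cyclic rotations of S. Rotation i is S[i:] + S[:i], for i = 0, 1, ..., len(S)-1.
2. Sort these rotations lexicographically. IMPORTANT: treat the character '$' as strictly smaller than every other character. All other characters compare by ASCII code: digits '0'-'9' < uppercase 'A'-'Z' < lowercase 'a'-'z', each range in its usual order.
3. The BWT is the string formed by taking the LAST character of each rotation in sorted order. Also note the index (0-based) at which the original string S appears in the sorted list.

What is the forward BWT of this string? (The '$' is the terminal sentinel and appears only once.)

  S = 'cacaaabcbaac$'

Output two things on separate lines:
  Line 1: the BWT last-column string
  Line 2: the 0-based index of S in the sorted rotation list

Answer: ccabaaccaaa$b
11

Derivation:
All 13 rotations (rotation i = S[i:]+S[:i]):
  rot[0] = cacaaabcbaac$
  rot[1] = acaaabcbaac$c
  rot[2] = caaabcbaac$ca
  rot[3] = aaabcbaac$cac
  rot[4] = aabcbaac$caca
  rot[5] = abcbaac$cacaa
  rot[6] = bcbaac$cacaaa
  rot[7] = cbaac$cacaaab
  rot[8] = baac$cacaaabc
  rot[9] = aac$cacaaabcb
  rot[10] = ac$cacaaabcba
  rot[11] = c$cacaaabcbaa
  rot[12] = $cacaaabcbaac
Sorted (with $ < everything):
  sorted[0] = $cacaaabcbaac  (last char: 'c')
  sorted[1] = aaabcbaac$cac  (last char: 'c')
  sorted[2] = aabcbaac$caca  (last char: 'a')
  sorted[3] = aac$cacaaabcb  (last char: 'b')
  sorted[4] = abcbaac$cacaa  (last char: 'a')
  sorted[5] = ac$cacaaabcba  (last char: 'a')
  sorted[6] = acaaabcbaac$c  (last char: 'c')
  sorted[7] = baac$cacaaabc  (last char: 'c')
  sorted[8] = bcbaac$cacaaa  (last char: 'a')
  sorted[9] = c$cacaaabcbaa  (last char: 'a')
  sorted[10] = caaabcbaac$ca  (last char: 'a')
  sorted[11] = cacaaabcbaac$  (last char: '$')
  sorted[12] = cbaac$cacaaab  (last char: 'b')
Last column: ccabaaccaaa$b
Original string S is at sorted index 11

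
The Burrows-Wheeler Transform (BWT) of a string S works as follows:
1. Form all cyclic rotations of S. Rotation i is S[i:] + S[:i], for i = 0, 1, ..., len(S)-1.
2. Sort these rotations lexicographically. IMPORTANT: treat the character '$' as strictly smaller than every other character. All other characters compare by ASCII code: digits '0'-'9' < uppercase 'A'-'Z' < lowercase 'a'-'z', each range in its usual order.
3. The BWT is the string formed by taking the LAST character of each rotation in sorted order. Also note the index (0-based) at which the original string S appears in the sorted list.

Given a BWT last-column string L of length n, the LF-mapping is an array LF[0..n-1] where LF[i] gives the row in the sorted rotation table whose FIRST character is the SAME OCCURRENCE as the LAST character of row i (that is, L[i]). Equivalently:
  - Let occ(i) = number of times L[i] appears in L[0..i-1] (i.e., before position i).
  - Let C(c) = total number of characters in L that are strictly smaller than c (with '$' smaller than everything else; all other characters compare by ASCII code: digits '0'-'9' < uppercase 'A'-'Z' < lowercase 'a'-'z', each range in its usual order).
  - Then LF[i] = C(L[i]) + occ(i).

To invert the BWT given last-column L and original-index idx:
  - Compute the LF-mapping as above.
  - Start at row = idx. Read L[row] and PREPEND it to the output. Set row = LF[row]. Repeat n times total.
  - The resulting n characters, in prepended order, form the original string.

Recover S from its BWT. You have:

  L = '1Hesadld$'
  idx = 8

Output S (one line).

LF mapping: 1 2 6 8 3 4 7 5 0
Walk LF starting at row 8, prepending L[row]:
  step 1: row=8, L[8]='$', prepend. Next row=LF[8]=0
  step 2: row=0, L[0]='1', prepend. Next row=LF[0]=1
  step 3: row=1, L[1]='H', prepend. Next row=LF[1]=2
  step 4: row=2, L[2]='e', prepend. Next row=LF[2]=6
  step 5: row=6, L[6]='l', prepend. Next row=LF[6]=7
  step 6: row=7, L[7]='d', prepend. Next row=LF[7]=5
  step 7: row=5, L[5]='d', prepend. Next row=LF[5]=4
  step 8: row=4, L[4]='a', prepend. Next row=LF[4]=3
  step 9: row=3, L[3]='s', prepend. Next row=LF[3]=8
Reversed output: saddleH1$

Answer: saddleH1$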